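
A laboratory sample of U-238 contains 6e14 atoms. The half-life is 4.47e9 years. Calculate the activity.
A = λN = 93040 decays/year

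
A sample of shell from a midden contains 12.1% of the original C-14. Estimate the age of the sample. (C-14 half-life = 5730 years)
Age = t½ × log₂(1/ratio) = 17460 years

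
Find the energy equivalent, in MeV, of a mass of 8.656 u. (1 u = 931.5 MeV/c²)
E = mc² = 8063 MeV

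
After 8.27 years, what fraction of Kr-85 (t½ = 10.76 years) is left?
N/N₀ = (1/2)^(t/t½) = 0.587 = 58.7%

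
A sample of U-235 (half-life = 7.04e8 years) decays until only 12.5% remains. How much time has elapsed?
t = t½ × log₂(N₀/N) = 2.112e9 years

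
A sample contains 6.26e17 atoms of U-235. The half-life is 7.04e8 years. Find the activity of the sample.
A = λN = 6.163e8 decays/year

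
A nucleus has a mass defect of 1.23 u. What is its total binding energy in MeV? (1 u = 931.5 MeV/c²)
B.E. = Δm × 931.5 = 1146 MeV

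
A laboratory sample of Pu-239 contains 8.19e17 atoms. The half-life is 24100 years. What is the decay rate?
A = λN = 2.356e13 decays/year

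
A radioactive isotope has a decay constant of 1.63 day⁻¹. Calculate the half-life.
t½ = ln(2)/λ = 0.4252 days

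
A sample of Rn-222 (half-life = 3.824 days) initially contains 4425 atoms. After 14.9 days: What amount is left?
N = N₀(1/2)^(t/t½) = 297.1 atoms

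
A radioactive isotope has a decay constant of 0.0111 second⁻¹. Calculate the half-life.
t½ = ln(2)/λ = 62.45 seconds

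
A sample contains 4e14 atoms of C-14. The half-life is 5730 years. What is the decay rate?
A = λN = 4.839e10 decays/year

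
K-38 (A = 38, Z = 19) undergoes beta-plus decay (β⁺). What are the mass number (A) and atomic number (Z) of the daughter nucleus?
Daughter: A = 38, Z = 18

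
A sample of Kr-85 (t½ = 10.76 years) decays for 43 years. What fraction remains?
N/N₀ = (1/2)^(t/t½) = 0.06266 = 6.27%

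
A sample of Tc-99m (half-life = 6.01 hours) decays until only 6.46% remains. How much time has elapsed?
t = t½ × log₂(N₀/N) = 23.75 hours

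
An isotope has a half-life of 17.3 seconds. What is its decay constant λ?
λ = ln(2)/t½ = 0.04007 second⁻¹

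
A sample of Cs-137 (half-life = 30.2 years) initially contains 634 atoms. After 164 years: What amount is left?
N = N₀(1/2)^(t/t½) = 14.7 atoms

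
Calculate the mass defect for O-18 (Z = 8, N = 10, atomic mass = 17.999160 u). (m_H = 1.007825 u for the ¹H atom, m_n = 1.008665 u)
Δm = Z·m_H + N·m_n − M = 0.1501 u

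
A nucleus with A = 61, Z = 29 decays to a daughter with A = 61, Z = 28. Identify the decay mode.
ΔA = 0, ΔZ = -1 ⇒ beta-plus decay (β⁺) or electron capture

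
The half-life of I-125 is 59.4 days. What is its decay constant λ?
λ = ln(2)/t½ = 0.01167 day⁻¹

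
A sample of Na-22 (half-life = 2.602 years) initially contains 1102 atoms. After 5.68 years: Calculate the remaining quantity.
N = N₀(1/2)^(t/t½) = 242.7 atoms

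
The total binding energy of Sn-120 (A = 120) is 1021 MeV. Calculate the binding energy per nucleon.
B.E./A = 1021/120 = 8.508 MeV/nucleon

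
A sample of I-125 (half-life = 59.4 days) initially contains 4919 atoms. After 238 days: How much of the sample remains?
N = N₀(1/2)^(t/t½) = 306 atoms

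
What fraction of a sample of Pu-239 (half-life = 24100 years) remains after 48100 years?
N/N₀ = (1/2)^(t/t½) = 0.2507 = 25.1%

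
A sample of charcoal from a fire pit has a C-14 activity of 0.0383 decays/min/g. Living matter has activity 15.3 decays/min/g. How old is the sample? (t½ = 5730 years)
Age = t½ × log₂(A₀/A) = 49520 years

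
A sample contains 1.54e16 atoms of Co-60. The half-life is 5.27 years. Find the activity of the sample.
A = λN = 2.026e15 decays/year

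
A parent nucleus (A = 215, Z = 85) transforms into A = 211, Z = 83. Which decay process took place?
ΔA = -4, ΔZ = -2 ⇒ alpha decay (α)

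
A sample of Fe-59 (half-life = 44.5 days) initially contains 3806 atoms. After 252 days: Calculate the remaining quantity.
N = N₀(1/2)^(t/t½) = 75.12 atoms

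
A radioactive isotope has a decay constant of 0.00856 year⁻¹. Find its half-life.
t½ = ln(2)/λ = 80.98 years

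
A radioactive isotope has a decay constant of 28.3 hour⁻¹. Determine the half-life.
t½ = ln(2)/λ = 0.02449 hours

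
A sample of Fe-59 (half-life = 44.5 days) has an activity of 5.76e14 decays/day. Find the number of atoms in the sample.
N = A/λ = 3.698e16 atoms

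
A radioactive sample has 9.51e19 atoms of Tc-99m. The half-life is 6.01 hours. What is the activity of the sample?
A = λN = 1.097e19 decays/hour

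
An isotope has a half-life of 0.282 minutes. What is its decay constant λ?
λ = ln(2)/t½ = 2.458 minute⁻¹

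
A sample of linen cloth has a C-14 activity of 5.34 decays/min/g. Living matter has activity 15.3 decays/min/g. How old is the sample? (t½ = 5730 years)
Age = t½ × log₂(A₀/A) = 8702 years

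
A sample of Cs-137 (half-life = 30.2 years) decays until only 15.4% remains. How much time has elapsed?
t = t½ × log₂(N₀/N) = 81.51 years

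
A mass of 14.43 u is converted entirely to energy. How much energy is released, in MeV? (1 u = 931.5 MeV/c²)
E = mc² = 13440 MeV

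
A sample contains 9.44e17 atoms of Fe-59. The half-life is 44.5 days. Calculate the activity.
A = λN = 1.47e16 decays/day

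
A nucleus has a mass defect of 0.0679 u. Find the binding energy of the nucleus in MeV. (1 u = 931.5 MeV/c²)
B.E. = Δm × 931.5 = 63.25 MeV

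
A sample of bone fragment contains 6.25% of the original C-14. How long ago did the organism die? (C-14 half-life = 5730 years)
Age = t½ × log₂(1/ratio) = 22920 years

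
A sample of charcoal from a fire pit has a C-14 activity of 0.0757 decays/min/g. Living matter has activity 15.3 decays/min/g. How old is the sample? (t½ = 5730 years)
Age = t½ × log₂(A₀/A) = 43890 years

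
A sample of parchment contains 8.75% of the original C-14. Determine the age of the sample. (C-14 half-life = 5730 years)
Age = t½ × log₂(1/ratio) = 20140 years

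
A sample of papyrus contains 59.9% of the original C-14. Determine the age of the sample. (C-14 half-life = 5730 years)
Age = t½ × log₂(1/ratio) = 4237 years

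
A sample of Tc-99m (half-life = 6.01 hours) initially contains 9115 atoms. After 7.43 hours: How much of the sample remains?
N = N₀(1/2)^(t/t½) = 3869 atoms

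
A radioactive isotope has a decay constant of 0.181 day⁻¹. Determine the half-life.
t½ = ln(2)/λ = 3.83 days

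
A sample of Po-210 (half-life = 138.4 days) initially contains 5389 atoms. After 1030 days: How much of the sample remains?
N = N₀(1/2)^(t/t½) = 30.99 atoms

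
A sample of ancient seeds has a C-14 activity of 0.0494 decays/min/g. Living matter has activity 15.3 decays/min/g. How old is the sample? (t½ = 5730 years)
Age = t½ × log₂(A₀/A) = 47410 years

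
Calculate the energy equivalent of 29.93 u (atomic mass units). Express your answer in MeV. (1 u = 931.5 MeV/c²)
E = mc² = 27880 MeV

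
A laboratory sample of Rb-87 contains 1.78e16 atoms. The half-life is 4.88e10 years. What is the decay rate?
A = λN = 2.528e5 decays/year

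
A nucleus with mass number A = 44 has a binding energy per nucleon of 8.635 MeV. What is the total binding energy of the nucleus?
B.E. = 8.635 × 44 = 379.9 MeV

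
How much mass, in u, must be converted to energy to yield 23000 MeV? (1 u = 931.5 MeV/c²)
m = E/c² = 24.69 u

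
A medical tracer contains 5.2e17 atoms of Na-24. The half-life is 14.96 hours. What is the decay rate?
A = λN = 2.409e16 decays/hour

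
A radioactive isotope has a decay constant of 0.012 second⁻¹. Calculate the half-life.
t½ = ln(2)/λ = 57.76 seconds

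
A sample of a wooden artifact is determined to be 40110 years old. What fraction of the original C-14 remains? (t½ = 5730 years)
N/N₀ = (1/2)^(t/t½) = 0.007812 = 0.781%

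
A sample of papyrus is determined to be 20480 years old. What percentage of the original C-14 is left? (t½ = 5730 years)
N/N₀ = (1/2)^(t/t½) = 0.08396 = 8.4%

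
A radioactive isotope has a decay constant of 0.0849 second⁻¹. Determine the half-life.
t½ = ln(2)/λ = 8.164 seconds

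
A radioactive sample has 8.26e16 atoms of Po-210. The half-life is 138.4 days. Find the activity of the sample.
A = λN = 4.137e14 decays/day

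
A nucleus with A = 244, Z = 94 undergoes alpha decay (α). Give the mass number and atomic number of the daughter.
Daughter: A = 240, Z = 92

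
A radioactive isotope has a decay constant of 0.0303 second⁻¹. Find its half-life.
t½ = ln(2)/λ = 22.88 seconds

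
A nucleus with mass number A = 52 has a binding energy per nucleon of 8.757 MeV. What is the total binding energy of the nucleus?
B.E. = 8.757 × 52 = 455.4 MeV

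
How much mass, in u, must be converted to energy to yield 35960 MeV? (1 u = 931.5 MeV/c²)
m = E/c² = 38.6 u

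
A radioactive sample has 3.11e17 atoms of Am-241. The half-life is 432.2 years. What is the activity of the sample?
A = λN = 4.988e14 decays/year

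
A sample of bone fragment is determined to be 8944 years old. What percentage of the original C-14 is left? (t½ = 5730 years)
N/N₀ = (1/2)^(t/t½) = 0.3389 = 33.9%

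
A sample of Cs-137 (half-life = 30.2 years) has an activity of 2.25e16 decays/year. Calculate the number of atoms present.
N = A/λ = 9.803e17 atoms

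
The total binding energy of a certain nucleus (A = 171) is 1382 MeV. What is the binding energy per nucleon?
B.E./A = 1382/171 = 8.082 MeV/nucleon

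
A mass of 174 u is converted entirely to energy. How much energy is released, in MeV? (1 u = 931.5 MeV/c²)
E = mc² = 1.621e5 MeV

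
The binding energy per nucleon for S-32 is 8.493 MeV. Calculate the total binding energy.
B.E. = 8.493 × 32 = 271.8 MeV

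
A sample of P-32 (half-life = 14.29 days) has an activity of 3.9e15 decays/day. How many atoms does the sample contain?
N = A/λ = 8.04e16 atoms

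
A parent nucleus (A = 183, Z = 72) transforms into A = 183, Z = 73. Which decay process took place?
ΔA = 0, ΔZ = +1 ⇒ beta-minus decay (β⁻)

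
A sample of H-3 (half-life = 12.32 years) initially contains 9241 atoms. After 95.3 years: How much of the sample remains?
N = N₀(1/2)^(t/t½) = 43.36 atoms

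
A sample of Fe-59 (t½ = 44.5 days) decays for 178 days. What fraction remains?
N/N₀ = (1/2)^(t/t½) = 0.0625 = 6.25%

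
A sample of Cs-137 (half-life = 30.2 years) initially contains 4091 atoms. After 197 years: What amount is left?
N = N₀(1/2)^(t/t½) = 44.48 atoms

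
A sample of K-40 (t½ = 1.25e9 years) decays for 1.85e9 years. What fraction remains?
N/N₀ = (1/2)^(t/t½) = 0.3585 = 35.8%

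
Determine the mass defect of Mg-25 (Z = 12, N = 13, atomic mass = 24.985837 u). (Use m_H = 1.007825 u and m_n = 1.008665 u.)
Δm = Z·m_H + N·m_n − M = 0.2207 u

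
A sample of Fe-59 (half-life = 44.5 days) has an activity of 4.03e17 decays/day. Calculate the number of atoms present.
N = A/λ = 2.587e19 atoms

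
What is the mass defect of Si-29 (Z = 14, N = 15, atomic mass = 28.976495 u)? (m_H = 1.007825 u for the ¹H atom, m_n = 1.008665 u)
Δm = Z·m_H + N·m_n − M = 0.263 u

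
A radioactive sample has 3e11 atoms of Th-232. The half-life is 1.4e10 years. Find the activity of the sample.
A = λN = 14.85 decays/year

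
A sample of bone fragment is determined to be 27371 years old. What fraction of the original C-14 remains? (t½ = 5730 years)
N/N₀ = (1/2)^(t/t½) = 0.03648 = 3.65%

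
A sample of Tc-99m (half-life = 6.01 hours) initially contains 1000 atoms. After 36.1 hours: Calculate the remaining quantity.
N = N₀(1/2)^(t/t½) = 15.55 atoms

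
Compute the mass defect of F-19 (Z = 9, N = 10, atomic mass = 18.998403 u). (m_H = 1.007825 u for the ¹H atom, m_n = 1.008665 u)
Δm = Z·m_H + N·m_n − M = 0.1587 u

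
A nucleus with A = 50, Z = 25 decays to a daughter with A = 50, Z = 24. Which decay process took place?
ΔA = 0, ΔZ = -1 ⇒ beta-plus decay (β⁺) or electron capture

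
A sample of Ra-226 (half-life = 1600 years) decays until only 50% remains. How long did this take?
t = t½ × log₂(N₀/N) = 1600 years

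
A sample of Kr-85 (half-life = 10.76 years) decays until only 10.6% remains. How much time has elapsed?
t = t½ × log₂(N₀/N) = 34.84 years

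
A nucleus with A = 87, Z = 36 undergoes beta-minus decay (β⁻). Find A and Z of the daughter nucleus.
Daughter: A = 87, Z = 37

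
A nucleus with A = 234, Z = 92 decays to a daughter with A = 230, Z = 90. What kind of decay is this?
ΔA = -4, ΔZ = -2 ⇒ alpha decay (α)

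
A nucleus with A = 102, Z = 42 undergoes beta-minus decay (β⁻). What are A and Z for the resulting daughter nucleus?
Daughter: A = 102, Z = 43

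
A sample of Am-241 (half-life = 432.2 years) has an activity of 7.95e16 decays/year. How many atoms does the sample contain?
N = A/λ = 4.957e19 atoms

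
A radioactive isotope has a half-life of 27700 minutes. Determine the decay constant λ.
λ = ln(2)/t½ = 2.502e-5 minute⁻¹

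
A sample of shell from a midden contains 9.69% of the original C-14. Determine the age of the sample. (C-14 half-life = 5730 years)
Age = t½ × log₂(1/ratio) = 19290 years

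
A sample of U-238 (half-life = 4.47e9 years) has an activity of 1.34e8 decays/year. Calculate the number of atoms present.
N = A/λ = 8.641e17 atoms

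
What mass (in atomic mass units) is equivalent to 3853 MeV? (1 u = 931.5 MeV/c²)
m = E/c² = 4.136 u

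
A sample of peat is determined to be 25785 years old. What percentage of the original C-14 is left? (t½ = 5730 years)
N/N₀ = (1/2)^(t/t½) = 0.04419 = 4.42%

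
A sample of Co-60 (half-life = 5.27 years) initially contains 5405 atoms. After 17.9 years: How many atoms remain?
N = N₀(1/2)^(t/t½) = 513.2 atoms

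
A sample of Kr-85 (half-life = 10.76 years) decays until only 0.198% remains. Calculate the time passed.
t = t½ × log₂(N₀/N) = 96.63 years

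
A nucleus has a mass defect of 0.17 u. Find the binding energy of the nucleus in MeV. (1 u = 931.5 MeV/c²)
B.E. = Δm × 931.5 = 158.4 MeV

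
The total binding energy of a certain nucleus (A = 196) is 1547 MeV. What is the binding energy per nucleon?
B.E./A = 1547/196 = 7.893 MeV/nucleon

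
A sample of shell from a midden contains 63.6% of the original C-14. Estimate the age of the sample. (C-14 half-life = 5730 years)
Age = t½ × log₂(1/ratio) = 3741 years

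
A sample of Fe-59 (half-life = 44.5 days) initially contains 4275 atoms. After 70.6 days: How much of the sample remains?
N = N₀(1/2)^(t/t½) = 1423 atoms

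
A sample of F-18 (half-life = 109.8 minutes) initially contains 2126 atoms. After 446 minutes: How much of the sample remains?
N = N₀(1/2)^(t/t½) = 127.3 atoms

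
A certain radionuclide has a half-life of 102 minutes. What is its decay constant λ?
λ = ln(2)/t½ = 0.006796 minute⁻¹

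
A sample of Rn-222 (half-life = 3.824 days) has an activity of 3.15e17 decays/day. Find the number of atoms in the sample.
N = A/λ = 1.738e18 atoms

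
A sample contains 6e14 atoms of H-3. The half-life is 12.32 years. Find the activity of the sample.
A = λN = 3.376e13 decays/year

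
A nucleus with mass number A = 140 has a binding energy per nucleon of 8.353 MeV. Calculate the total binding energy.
B.E. = 8.353 × 140 = 1169 MeV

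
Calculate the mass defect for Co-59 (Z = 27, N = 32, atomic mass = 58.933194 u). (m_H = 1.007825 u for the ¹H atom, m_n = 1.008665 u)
Δm = Z·m_H + N·m_n − M = 0.5554 u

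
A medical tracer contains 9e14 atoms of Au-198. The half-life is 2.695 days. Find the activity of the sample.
A = λN = 2.315e14 decays/day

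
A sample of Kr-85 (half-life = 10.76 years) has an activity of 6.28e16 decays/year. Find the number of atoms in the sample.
N = A/λ = 9.749e17 atoms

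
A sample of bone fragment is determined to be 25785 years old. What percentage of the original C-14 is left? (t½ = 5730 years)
N/N₀ = (1/2)^(t/t½) = 0.04419 = 4.42%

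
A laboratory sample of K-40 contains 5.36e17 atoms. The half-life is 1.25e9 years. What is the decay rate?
A = λN = 2.972e8 decays/year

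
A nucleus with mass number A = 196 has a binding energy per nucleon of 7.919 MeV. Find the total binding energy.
B.E. = 7.919 × 196 = 1552 MeV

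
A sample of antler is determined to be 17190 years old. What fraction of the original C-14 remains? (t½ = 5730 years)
N/N₀ = (1/2)^(t/t½) = 0.125 = 12.5%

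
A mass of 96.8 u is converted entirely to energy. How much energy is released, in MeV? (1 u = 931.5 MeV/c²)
E = mc² = 90170 MeV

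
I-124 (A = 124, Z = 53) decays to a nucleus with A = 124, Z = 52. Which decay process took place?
ΔA = 0, ΔZ = -1 ⇒ beta-plus decay (β⁺) or electron capture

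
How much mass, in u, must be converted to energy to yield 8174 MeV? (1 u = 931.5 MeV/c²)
m = E/c² = 8.775 u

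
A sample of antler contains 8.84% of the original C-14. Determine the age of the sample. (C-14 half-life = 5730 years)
Age = t½ × log₂(1/ratio) = 20050 years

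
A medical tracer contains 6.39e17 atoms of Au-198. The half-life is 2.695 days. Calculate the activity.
A = λN = 1.643e17 decays/day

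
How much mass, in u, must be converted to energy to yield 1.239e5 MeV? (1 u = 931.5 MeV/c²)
m = E/c² = 133 u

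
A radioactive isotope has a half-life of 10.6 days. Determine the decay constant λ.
λ = ln(2)/t½ = 0.06539 day⁻¹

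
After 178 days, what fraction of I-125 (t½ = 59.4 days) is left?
N/N₀ = (1/2)^(t/t½) = 0.1253 = 12.5%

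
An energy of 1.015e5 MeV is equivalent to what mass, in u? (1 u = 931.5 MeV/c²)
m = E/c² = 109 u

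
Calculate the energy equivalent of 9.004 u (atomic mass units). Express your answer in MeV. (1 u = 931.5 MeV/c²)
E = mc² = 8387 MeV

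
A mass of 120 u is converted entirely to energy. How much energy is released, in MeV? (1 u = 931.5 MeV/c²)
E = mc² = 1.118e5 MeV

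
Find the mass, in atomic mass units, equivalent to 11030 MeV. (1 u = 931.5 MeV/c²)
m = E/c² = 11.84 u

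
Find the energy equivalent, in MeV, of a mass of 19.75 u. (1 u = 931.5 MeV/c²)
E = mc² = 18400 MeV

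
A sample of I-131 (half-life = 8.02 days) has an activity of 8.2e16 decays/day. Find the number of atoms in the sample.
N = A/λ = 9.488e17 atoms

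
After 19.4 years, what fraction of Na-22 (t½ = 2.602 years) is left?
N/N₀ = (1/2)^(t/t½) = 0.005696 = 0.57%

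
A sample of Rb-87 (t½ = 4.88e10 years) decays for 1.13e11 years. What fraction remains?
N/N₀ = (1/2)^(t/t½) = 0.2009 = 20.1%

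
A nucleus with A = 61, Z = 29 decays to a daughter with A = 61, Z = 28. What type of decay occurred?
ΔA = 0, ΔZ = -1 ⇒ beta-plus decay (β⁺) or electron capture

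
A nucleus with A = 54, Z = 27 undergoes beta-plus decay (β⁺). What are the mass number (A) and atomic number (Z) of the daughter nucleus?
Daughter: A = 54, Z = 26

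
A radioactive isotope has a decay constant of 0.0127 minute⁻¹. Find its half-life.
t½ = ln(2)/λ = 54.58 minutes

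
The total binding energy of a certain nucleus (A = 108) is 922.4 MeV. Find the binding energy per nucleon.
B.E./A = 922.4/108 = 8.541 MeV/nucleon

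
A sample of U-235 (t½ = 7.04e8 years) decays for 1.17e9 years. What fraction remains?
N/N₀ = (1/2)^(t/t½) = 0.316 = 31.6%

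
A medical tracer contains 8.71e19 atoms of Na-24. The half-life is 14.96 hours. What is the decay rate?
A = λN = 4.036e18 decays/hour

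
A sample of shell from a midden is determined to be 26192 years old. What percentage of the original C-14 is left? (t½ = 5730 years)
N/N₀ = (1/2)^(t/t½) = 0.04207 = 4.21%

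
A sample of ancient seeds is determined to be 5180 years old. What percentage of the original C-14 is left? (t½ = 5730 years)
N/N₀ = (1/2)^(t/t½) = 0.5344 = 53.4%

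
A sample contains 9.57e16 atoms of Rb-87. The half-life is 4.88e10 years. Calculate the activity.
A = λN = 1.359e6 decays/year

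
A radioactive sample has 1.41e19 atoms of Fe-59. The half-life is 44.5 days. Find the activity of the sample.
A = λN = 2.196e17 decays/day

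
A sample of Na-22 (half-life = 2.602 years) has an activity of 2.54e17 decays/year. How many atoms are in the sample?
N = A/λ = 9.535e17 atoms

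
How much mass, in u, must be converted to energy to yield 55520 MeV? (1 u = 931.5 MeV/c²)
m = E/c² = 59.6 u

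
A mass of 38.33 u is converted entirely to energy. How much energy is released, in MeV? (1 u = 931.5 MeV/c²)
E = mc² = 35700 MeV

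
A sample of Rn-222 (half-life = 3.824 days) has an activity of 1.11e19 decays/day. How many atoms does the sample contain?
N = A/λ = 6.124e19 atoms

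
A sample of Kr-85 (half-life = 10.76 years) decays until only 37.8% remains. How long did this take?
t = t½ × log₂(N₀/N) = 15.1 years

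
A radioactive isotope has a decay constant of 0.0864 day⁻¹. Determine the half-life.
t½ = ln(2)/λ = 8.023 days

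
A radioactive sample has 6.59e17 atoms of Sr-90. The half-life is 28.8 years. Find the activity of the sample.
A = λN = 1.586e16 decays/year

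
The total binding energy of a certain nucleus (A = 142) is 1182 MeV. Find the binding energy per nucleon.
B.E./A = 1182/142 = 8.324 MeV/nucleon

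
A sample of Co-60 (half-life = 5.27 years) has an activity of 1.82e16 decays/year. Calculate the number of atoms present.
N = A/λ = 1.384e17 atoms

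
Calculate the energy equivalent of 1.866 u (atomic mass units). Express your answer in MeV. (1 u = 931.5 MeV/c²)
E = mc² = 1738 MeV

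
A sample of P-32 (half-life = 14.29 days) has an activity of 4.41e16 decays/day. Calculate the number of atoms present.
N = A/λ = 9.092e17 atoms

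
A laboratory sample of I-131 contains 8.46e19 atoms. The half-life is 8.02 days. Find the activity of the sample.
A = λN = 7.312e18 decays/day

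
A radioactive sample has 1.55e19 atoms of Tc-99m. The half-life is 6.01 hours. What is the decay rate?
A = λN = 1.788e18 decays/hour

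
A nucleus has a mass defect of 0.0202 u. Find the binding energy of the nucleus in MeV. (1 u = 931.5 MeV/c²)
B.E. = Δm × 931.5 = 18.82 MeV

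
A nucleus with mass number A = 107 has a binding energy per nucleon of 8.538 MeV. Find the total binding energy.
B.E. = 8.538 × 107 = 913.6 MeV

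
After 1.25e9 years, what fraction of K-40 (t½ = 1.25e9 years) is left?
N/N₀ = (1/2)^(t/t½) = 0.5 = 50%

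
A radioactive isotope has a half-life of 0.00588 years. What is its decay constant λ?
λ = ln(2)/t½ = 117.9 year⁻¹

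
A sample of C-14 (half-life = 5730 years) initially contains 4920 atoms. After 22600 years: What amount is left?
N = N₀(1/2)^(t/t½) = 319.6 atoms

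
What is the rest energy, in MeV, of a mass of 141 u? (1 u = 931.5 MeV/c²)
E = mc² = 1.313e5 MeV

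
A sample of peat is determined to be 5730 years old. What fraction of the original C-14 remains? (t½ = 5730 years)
N/N₀ = (1/2)^(t/t½) = 0.5 = 50%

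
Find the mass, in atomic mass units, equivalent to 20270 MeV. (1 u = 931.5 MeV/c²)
m = E/c² = 21.76 u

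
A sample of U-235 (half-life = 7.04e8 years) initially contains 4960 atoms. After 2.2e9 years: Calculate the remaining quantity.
N = N₀(1/2)^(t/t½) = 568.5 atoms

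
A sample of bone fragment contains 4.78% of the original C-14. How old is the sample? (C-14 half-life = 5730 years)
Age = t½ × log₂(1/ratio) = 25140 years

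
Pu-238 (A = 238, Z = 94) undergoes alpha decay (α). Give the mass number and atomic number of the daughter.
Daughter: A = 234, Z = 92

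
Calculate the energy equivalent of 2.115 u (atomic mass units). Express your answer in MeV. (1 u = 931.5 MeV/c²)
E = mc² = 1970 MeV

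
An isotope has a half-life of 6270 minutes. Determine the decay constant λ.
λ = ln(2)/t½ = 1.105e-4 minute⁻¹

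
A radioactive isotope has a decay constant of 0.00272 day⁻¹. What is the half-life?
t½ = ln(2)/λ = 254.8 days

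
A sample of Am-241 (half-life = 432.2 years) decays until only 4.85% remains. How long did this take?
t = t½ × log₂(N₀/N) = 1887 years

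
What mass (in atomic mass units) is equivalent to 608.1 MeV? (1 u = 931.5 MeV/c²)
m = E/c² = 0.6528 u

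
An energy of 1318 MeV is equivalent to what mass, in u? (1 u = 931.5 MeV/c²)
m = E/c² = 1.415 u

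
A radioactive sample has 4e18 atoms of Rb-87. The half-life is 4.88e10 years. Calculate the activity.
A = λN = 5.682e7 decays/year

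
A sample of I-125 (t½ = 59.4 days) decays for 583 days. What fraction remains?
N/N₀ = (1/2)^(t/t½) = 0.00111 = 0.111%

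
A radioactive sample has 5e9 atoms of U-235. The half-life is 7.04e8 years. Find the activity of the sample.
A = λN = 4.923 decays/year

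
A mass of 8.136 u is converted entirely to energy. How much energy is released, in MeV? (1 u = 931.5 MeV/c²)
E = mc² = 7579 MeV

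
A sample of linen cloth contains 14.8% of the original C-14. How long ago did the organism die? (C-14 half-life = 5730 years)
Age = t½ × log₂(1/ratio) = 15790 years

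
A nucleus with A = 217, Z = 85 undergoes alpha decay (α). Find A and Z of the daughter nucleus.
Daughter: A = 213, Z = 83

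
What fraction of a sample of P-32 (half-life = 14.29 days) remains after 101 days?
N/N₀ = (1/2)^(t/t½) = 0.007453 = 0.745%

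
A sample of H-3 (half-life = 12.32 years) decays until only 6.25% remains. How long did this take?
t = t½ × log₂(N₀/N) = 49.28 years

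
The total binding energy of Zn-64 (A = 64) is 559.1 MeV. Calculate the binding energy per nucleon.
B.E./A = 559.1/64 = 8.736 MeV/nucleon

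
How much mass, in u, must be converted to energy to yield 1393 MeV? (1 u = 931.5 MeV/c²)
m = E/c² = 1.495 u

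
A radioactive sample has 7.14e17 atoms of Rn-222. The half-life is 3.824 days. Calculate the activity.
A = λN = 1.294e17 decays/day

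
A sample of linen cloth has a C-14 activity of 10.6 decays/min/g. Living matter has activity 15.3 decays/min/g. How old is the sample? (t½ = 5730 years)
Age = t½ × log₂(A₀/A) = 3034 years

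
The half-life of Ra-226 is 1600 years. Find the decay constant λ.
λ = ln(2)/t½ = 4.332e-4 year⁻¹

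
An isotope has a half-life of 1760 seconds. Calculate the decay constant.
λ = ln(2)/t½ = 3.938e-4 second⁻¹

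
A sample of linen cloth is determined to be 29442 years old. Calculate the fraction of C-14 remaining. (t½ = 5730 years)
N/N₀ = (1/2)^(t/t½) = 0.02839 = 2.84%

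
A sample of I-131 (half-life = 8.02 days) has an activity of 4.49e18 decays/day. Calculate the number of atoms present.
N = A/λ = 5.195e19 atoms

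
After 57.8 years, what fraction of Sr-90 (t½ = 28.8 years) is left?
N/N₀ = (1/2)^(t/t½) = 0.2488 = 24.9%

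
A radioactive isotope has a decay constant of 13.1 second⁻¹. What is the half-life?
t½ = ln(2)/λ = 0.05291 seconds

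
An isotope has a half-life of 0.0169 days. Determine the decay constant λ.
λ = ln(2)/t½ = 41.01 day⁻¹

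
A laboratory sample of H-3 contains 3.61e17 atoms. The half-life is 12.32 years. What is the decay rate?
A = λN = 2.031e16 decays/year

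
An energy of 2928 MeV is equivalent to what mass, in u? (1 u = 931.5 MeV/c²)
m = E/c² = 3.143 u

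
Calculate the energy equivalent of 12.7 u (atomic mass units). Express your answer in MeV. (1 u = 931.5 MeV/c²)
E = mc² = 11830 MeV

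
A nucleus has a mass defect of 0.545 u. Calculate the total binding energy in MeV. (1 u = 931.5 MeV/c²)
B.E. = Δm × 931.5 = 507.7 MeV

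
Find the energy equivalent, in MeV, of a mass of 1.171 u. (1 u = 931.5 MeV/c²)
E = mc² = 1091 MeV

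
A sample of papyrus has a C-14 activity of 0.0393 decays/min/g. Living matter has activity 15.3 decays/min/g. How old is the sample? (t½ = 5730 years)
Age = t½ × log₂(A₀/A) = 49310 years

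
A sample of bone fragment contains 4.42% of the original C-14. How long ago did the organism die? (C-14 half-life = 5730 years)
Age = t½ × log₂(1/ratio) = 25780 years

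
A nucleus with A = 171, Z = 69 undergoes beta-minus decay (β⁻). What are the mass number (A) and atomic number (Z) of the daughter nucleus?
Daughter: A = 171, Z = 70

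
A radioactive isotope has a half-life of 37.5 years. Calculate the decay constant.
λ = ln(2)/t½ = 0.01848 year⁻¹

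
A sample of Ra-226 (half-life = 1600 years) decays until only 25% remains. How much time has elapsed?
t = t½ × log₂(N₀/N) = 3200 years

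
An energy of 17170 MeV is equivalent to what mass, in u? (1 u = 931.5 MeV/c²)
m = E/c² = 18.43 u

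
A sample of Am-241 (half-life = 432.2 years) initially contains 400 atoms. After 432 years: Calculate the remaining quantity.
N = N₀(1/2)^(t/t½) = 200.1 atoms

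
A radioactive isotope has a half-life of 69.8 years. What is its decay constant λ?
λ = ln(2)/t½ = 0.00993 year⁻¹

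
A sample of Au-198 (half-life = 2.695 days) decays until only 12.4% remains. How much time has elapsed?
t = t½ × log₂(N₀/N) = 8.116 days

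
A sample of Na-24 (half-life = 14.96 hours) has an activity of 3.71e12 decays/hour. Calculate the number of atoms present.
N = A/λ = 8.007e13 atoms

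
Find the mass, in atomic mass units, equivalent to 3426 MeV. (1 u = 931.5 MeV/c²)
m = E/c² = 3.678 u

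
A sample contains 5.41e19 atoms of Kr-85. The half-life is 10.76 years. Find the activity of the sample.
A = λN = 3.485e18 decays/year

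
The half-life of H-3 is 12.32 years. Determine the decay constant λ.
λ = ln(2)/t½ = 0.05626 year⁻¹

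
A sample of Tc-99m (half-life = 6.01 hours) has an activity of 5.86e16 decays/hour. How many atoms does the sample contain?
N = A/λ = 5.081e17 atoms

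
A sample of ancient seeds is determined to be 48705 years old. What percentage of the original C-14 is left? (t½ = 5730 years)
N/N₀ = (1/2)^(t/t½) = 0.002762 = 0.276%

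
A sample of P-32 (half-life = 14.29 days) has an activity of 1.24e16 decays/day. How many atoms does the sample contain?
N = A/λ = 2.556e17 atoms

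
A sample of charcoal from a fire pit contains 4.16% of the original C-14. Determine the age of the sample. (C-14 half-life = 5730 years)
Age = t½ × log₂(1/ratio) = 26290 years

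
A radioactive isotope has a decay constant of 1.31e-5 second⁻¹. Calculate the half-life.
t½ = ln(2)/λ = 52910 seconds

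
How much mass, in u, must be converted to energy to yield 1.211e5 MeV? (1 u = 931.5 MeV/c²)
m = E/c² = 130 u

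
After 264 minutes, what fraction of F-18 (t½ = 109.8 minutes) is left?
N/N₀ = (1/2)^(t/t½) = 0.1889 = 18.9%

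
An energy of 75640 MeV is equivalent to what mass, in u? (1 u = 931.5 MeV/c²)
m = E/c² = 81.2 u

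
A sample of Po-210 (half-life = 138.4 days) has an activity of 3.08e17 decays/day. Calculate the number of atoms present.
N = A/λ = 6.15e19 atoms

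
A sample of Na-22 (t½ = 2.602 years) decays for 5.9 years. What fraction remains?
N/N₀ = (1/2)^(t/t½) = 0.2077 = 20.8%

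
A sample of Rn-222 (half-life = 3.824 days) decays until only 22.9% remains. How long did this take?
t = t½ × log₂(N₀/N) = 8.132 days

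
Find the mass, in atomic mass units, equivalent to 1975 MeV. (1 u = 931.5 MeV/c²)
m = E/c² = 2.12 u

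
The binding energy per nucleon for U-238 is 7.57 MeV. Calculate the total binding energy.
B.E. = 7.57 × 238 = 1802 MeV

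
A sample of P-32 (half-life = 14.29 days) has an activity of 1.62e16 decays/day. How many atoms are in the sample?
N = A/λ = 3.34e17 atoms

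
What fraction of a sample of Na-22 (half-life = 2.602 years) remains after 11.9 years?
N/N₀ = (1/2)^(t/t½) = 0.042 = 4.2%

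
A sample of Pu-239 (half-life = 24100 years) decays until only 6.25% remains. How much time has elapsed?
t = t½ × log₂(N₀/N) = 96400 years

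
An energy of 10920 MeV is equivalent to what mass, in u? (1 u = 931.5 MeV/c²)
m = E/c² = 11.72 u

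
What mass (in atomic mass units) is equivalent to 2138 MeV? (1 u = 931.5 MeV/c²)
m = E/c² = 2.295 u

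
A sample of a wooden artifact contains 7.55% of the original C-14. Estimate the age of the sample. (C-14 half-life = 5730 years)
Age = t½ × log₂(1/ratio) = 21360 years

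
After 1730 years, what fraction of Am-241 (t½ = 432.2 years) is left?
N/N₀ = (1/2)^(t/t½) = 0.06238 = 6.24%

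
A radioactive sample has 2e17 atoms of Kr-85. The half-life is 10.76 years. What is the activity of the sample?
A = λN = 1.288e16 decays/year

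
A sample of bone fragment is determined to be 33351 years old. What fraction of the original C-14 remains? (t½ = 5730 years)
N/N₀ = (1/2)^(t/t½) = 0.0177 = 1.77%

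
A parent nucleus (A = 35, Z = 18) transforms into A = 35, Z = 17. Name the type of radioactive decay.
ΔA = 0, ΔZ = -1 ⇒ beta-plus decay (β⁺) or electron capture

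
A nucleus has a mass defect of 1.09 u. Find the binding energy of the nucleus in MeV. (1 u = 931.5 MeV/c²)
B.E. = Δm × 931.5 = 1015 MeV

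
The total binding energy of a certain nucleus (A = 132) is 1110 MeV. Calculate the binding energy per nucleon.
B.E./A = 1110/132 = 8.409 MeV/nucleon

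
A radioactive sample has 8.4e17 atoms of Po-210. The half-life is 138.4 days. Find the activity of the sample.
A = λN = 4.207e15 decays/day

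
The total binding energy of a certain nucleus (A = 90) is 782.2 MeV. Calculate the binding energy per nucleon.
B.E./A = 782.2/90 = 8.691 MeV/nucleon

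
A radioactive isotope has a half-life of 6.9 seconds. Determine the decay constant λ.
λ = ln(2)/t½ = 0.1005 second⁻¹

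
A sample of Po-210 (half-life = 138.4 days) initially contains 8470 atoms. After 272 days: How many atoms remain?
N = N₀(1/2)^(t/t½) = 2169 atoms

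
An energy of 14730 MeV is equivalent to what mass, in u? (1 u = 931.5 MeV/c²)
m = E/c² = 15.81 u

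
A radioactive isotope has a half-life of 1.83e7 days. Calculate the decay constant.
λ = ln(2)/t½ = 3.788e-8 day⁻¹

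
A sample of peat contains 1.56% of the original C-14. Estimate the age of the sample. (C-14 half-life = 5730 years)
Age = t½ × log₂(1/ratio) = 34390 years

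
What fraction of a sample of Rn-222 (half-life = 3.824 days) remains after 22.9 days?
N/N₀ = (1/2)^(t/t½) = 0.01575 = 1.58%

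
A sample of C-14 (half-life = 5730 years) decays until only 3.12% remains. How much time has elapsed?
t = t½ × log₂(N₀/N) = 28660 years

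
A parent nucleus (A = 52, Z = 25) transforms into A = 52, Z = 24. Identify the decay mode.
ΔA = 0, ΔZ = -1 ⇒ beta-plus decay (β⁺) or electron capture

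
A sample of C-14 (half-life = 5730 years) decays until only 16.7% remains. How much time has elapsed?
t = t½ × log₂(N₀/N) = 14800 years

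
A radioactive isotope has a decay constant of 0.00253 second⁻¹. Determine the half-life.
t½ = ln(2)/λ = 274 seconds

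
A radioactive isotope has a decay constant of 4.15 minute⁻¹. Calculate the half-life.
t½ = ln(2)/λ = 0.167 minutes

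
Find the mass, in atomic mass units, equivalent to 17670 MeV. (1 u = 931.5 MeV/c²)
m = E/c² = 18.97 u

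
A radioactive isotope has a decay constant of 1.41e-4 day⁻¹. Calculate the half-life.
t½ = ln(2)/λ = 4916 days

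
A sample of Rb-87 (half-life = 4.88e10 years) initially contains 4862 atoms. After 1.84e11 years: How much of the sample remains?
N = N₀(1/2)^(t/t½) = 356.3 atoms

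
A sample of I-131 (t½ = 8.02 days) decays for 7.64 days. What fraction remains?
N/N₀ = (1/2)^(t/t½) = 0.5167 = 51.7%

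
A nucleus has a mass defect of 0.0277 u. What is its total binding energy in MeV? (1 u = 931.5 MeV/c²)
B.E. = Δm × 931.5 = 25.8 MeV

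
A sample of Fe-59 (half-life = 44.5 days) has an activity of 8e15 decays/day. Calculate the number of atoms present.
N = A/λ = 5.136e17 atoms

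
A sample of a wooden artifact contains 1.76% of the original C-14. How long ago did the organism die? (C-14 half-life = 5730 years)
Age = t½ × log₂(1/ratio) = 33400 years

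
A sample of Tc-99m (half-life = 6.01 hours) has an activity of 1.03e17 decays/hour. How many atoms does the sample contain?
N = A/λ = 8.931e17 atoms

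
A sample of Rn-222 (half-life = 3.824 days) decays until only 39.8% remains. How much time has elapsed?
t = t½ × log₂(N₀/N) = 5.083 days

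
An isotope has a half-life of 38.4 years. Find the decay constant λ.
λ = ln(2)/t½ = 0.01805 year⁻¹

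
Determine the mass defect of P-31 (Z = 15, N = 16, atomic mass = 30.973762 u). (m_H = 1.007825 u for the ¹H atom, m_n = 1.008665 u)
Δm = Z·m_H + N·m_n − M = 0.2823 u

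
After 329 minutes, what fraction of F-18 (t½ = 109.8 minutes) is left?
N/N₀ = (1/2)^(t/t½) = 0.1253 = 12.5%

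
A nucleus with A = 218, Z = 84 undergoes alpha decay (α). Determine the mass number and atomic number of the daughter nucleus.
Daughter: A = 214, Z = 82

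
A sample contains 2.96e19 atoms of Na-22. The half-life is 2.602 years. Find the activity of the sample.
A = λN = 7.885e18 decays/year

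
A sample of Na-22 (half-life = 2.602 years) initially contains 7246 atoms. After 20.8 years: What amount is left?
N = N₀(1/2)^(t/t½) = 28.43 atoms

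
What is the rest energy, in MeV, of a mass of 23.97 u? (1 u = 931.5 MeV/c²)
E = mc² = 22330 MeV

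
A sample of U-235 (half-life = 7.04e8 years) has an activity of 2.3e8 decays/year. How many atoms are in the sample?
N = A/λ = 2.336e17 atoms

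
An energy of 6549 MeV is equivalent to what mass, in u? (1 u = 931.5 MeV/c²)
m = E/c² = 7.031 u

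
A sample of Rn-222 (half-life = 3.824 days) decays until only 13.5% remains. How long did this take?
t = t½ × log₂(N₀/N) = 11.05 days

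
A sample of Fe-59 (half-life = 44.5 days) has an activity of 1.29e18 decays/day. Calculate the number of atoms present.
N = A/λ = 8.282e19 atoms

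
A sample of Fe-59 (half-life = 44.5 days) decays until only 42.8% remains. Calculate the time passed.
t = t½ × log₂(N₀/N) = 54.48 days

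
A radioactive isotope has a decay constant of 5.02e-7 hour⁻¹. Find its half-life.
t½ = ln(2)/λ = 1.381e6 hours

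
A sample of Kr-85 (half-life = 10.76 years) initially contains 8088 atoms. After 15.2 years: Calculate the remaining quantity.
N = N₀(1/2)^(t/t½) = 3038 atoms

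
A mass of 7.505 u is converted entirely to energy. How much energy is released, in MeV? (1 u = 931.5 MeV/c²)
E = mc² = 6991 MeV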